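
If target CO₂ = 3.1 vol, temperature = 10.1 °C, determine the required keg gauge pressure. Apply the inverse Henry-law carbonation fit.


psi = vols/(0.01821 + 0.09011·e^(−0.04·T)) − 14.695
psi = 3.1/(0.01821 + 0.09011·e^(−0.04·10.1)) − 14.695

24.8602 psi


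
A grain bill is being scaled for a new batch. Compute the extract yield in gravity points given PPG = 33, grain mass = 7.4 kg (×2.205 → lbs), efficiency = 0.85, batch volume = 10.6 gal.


points = lbs × PPG × eff / vol
lbs = 7.4 × 2.205 = 16.3170
points = 16.3170 × 33 × 0.85 / 10.6

43.1785 points


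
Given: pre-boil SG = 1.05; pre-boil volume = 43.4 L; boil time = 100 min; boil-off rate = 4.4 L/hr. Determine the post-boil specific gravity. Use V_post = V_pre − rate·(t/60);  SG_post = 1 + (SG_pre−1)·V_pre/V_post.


V_post = 43.4 − 4.4·(100/60) = 36.0667
SG_post = 1 + (1.05 − 1)·43.4/36.0667

1.0602


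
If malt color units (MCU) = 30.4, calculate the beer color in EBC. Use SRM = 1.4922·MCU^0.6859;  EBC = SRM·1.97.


SRM = 1.4922·30.4^0.6859 = 15.5214
EBC = 15.5214·1.97

30.5771 EBC


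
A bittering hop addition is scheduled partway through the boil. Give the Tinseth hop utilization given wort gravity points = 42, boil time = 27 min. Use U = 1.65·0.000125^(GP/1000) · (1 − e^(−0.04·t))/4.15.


bigness = 1.65·0.000125^(42/1000) = 1.1312
boil_factor = (1 − e^(−0.04·27))/4.15 = 0.1591
U = 1.1312 · 0.1591

0.1800


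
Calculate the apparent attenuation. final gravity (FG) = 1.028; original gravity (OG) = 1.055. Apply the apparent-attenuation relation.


AA = (OG − FG)/(OG − 1) · 100
AA = (1.055 − 1.028)/(1.055 − 1) · 100

49.0909 %


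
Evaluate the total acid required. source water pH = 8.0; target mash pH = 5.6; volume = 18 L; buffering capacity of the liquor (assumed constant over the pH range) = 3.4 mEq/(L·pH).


acid = buffering capacity · (pH_source − pH_target) · V
acid = 3.4 · (8.0 − 5.6) · 18

146.8800 mEq


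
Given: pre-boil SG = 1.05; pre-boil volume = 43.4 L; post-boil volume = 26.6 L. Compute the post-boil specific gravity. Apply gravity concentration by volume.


SG_post = 1 + (SG_pre − 1)·V_pre/V_post
pts_pre = (1.05 − 1)·1000 = 50.0000
pts_post = 50.0000·43.4/26.6 = 81.5789
SG_post = 1 + 81.5789/1000

1.0816


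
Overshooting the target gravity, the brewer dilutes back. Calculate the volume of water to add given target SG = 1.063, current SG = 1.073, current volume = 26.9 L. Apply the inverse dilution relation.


V_water = V·((SG_curr − 1)/(SG_target − 1) − 1)
V_water = 26.9·((1.073 − 1)/(1.063 − 1) − 1)

4.2698 L


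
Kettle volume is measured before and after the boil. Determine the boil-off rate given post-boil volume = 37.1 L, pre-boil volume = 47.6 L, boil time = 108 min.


rate = (V_pre − V_post) / (t_min/60)
rate = (47.6 − 37.1) / (108/60)

5.8333 L/hr


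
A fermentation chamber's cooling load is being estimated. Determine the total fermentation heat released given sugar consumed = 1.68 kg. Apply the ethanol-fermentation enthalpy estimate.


Q = m_sugar · 590 kJ/kg
Q = 1.68 · 590

991.2000 kJ


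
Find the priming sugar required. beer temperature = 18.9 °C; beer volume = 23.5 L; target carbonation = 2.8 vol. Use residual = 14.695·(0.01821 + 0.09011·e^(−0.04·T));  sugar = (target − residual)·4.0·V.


residual = 14.695·(0.01821 + 0.09011·e^(−0.04·18.9)) = 0.8893
sugar = (2.8 − 0.8893)·4.0·23.5

179.6015 g


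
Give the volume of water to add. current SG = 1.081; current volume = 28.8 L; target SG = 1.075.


V_water = V·((SG_curr − 1)/(SG_target − 1) − 1)
V_water = 28.8·((1.081 − 1)/(1.075 − 1) − 1)

2.3040 L


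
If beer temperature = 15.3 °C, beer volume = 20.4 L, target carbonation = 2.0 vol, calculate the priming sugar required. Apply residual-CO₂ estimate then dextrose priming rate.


residual = 14.695·(0.01821 + 0.09011·e^(−0.04·T));  sugar = (target − residual)·4.0·V
residual = 14.695·(0.01821 + 0.09011·e^(−0.04·15.3)) = 0.9856
sugar = (2.0 − 0.9856)·4.0·20.4

82.7713 g


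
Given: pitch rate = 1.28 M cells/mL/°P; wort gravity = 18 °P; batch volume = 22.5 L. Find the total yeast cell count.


cells (billions) = rate · V_L · °P
cells = 1.28 · 22.5 · 18

518.4000 billion cells


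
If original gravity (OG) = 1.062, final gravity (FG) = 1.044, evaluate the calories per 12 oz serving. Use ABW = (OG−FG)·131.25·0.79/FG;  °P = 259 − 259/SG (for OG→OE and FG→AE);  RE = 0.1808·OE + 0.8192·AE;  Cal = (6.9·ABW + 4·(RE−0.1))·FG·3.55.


ABW = (1.062 − 1.044)·131.25·0.79/1.044 = 1.7877
OE = 259 − 259/1.062 = 15.1205 °P
AE = 259 − 259/1.044 = 10.9157 °P
RE = 0.1808·15.1205 + 0.8192·10.9157 = 11.6759 °P
Cal = (6.9·1.7877 + 4·(11.6759−0.1))·1.044·3.55

217.3279 kcal


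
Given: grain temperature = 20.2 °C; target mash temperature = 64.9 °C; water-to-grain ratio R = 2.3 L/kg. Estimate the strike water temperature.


T_strike = (0.41/R)·(T_mash − T_grain) + T_mash
T_strike = (0.41/2.3)·(64.9 − 20.2) + 64.9

72.8683 °C


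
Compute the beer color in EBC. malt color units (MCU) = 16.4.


SRM = 1.4922·MCU^0.6859;  EBC = SRM·1.97
SRM = 1.4922·16.4^0.6859 = 10.1646
EBC = 10.1646·1.97

20.0242 EBC


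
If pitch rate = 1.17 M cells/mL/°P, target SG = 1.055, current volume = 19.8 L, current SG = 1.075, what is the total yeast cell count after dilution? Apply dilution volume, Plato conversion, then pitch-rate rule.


V_w = V·((SG_c−1)/(SG_t−1)−1);  °P = 259 − 259/SG_t;  cells = rate·(V+V_w)·°P
V_w = 19.8·((1.075−1)/(1.055−1)−1) = 7.2000
V_final = 19.8 + 7.2000 = 27.0000
°P = 259 − 259/1.055 = 13.5024
cells = 1.17·27.0000·13.5024

426.5399 billion cells


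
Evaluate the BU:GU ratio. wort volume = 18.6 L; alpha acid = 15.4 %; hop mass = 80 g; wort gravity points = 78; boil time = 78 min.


U = 1.65·0.000125^(GP/1000)·(1−e^(−0.04t))/4.15;  IBU = (α/100)·m·U·1000/V;  BU:GU = IBU/GP
U = 1.65·0.000125^(78/1000)·(1−e^(−0.04·78))/4.15 = 0.1885
IBU = (15.4/100)·80·0.1885·1000/18.6 = 124.8760
BU:GU = 124.8760/78

1.6010


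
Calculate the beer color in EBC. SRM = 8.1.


EBC = SRM · 1.97
EBC = 8.1 · 1.97

15.9570 EBC


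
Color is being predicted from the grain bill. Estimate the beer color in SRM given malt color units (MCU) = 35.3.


SRM = 1.4922 · MCU^0.6859
SRM = 1.4922 · 35.3^0.6859

17.1967 SRM


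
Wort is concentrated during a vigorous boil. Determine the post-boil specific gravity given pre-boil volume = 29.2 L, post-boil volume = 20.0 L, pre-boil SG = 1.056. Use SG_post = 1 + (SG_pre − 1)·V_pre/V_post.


pts_pre = (1.056 − 1)·1000 = 56.0000
pts_post = 56.0000·29.2/20.0 = 81.7600
SG_post = 1 + 81.7600/1000

1.0818


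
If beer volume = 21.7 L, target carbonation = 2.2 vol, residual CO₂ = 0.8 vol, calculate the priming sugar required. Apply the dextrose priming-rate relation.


sugar = (target − residual)·4.0·V
sugar = (2.2 − 0.8)·4.0·21.7

121.5200 g


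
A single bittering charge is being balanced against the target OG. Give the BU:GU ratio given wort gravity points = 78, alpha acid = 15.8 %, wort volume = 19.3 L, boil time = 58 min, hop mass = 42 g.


U = 1.65·0.000125^(GP/1000)·(1−e^(−0.04t))/4.15;  IBU = (α/100)·m·U·1000/V;  BU:GU = IBU/GP
U = 1.65·0.000125^(78/1000)·(1−e^(−0.04·58))/4.15 = 0.1779
IBU = (15.8/100)·42·0.1779·1000/19.3 = 61.1531
BU:GU = 61.1531/78

0.7840


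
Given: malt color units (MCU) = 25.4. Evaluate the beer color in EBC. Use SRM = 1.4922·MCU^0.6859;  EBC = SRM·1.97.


SRM = 1.4922·25.4^0.6859 = 13.7215
EBC = 13.7215·1.97

27.0314 EBC


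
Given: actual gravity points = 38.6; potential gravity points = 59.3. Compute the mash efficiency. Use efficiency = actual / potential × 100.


efficiency = 38.6 / 59.3 × 100

65.0927 %


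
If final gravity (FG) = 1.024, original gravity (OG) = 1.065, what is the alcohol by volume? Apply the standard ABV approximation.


ABV = (OG − FG) · 131.25
ABV = (1.065 − 1.024) · 131.25

5.3812 % ABV


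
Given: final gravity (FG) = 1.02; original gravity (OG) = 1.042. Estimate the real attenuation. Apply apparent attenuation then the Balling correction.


AA = (OG−FG)/(OG−1)·100;  RA = AA·0.8192
AA = (1.042 − 1.02)/(1.042 − 1)·100 = 52.3810
RA = 52.3810·0.8192

42.9105 %


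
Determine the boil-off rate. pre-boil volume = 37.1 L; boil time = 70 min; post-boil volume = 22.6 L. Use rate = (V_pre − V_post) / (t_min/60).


rate = (37.1 − 22.6) / (70/60)

12.4286 L/hr


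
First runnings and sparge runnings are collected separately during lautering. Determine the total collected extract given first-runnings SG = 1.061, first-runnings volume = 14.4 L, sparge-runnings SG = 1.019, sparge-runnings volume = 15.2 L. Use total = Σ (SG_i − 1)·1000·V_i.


first = (1.061 − 1)·1000·14.4 = 878.4000
sparge = (1.019 − 1)·1000·15.2 = 288.8000
total = 878.4000 + 288.8000

1167.2000 gravity·L


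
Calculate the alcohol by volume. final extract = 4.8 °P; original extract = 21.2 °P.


SG = 259/(259 − P);  ABV = (OG − FG)·131.25
OG = 259/(259 − 21.2) = 1.0892
FG = 259/(259 − 4.8) = 1.0189
ABV = (1.0892 − 1.0189)·131.25

9.2226 % ABV


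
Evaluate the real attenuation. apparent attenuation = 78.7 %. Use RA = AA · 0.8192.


RA = 78.7 · 0.8192

64.4710 %


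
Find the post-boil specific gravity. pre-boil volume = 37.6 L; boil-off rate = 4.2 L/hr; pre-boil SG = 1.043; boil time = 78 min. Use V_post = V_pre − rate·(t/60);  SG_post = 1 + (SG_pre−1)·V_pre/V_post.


V_post = 37.6 − 4.2·(78/60) = 32.1400
SG_post = 1 + (1.043 − 1)·37.6/32.1400

1.0503


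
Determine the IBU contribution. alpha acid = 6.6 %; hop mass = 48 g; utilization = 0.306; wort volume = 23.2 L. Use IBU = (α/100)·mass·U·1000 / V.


IBU = (6.6/100)·48·0.306·1000 / 23.2

41.7848 IBU


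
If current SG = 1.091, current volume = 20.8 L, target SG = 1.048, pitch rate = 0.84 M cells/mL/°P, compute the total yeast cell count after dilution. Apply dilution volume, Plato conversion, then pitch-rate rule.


V_w = V·((SG_c−1)/(SG_t−1)−1);  °P = 259 − 259/SG_t;  cells = rate·(V+V_w)·°P
V_w = 20.8·((1.091−1)/(1.048−1)−1) = 18.6333
V_final = 20.8 + 18.6333 = 39.4333
°P = 259 − 259/1.048 = 11.8626
cells = 0.84·39.4333·11.8626

392.9366 billion cells


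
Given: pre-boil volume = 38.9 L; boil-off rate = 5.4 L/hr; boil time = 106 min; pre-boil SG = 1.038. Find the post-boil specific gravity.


V_post = V_pre − rate·(t/60);  SG_post = 1 + (SG_pre−1)·V_pre/V_post
V_post = 38.9 − 5.4·(106/60) = 29.3600
SG_post = 1 + (1.038 − 1)·38.9/29.3600

1.0503


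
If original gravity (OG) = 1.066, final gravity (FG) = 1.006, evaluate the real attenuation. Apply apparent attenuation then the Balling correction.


AA = (OG−FG)/(OG−1)·100;  RA = AA·0.8192
AA = (1.066 − 1.006)/(1.066 − 1)·100 = 90.9091
RA = 90.9091·0.8192

74.4727 %


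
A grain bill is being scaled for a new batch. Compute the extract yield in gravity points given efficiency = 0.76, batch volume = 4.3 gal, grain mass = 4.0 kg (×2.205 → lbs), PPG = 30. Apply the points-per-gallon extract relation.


points = lbs × PPG × eff / vol
lbs = 4.0 × 2.205 = 8.8200
points = 8.8200 × 30 × 0.76 / 4.3

46.7665 points


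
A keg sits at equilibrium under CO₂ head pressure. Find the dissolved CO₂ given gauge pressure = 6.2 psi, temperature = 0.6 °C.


vols = (P + 14.695)·(0.01821 + 0.09011·e^(−0.04·T))
vols = (6.2 + 14.695)·(0.01821 + 0.09011·e^(−0.04·0.6))

2.2187 volumes


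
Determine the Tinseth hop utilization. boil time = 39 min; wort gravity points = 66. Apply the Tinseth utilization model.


U = 1.65·0.000125^(GP/1000) · (1 − e^(−0.04·t))/4.15
bigness = 1.65·0.000125^(66/1000) = 0.9118
boil_factor = (1 − e^(−0.04·39))/4.15 = 0.1903
U = 0.9118 · 0.1903

0.1735


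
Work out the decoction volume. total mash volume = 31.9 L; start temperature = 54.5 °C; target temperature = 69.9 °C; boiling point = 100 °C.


V_dec = V_total·(T_target − T_start)/(T_boil − T_start)
V_dec = 31.9·(69.9 − 54.5)/(100 − 54.5)

10.7969 L


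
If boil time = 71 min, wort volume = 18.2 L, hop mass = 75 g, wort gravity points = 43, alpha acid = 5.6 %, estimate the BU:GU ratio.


U = 1.65·0.000125^(GP/1000)·(1−e^(−0.04t))/4.15;  IBU = (α/100)·m·U·1000/V;  BU:GU = IBU/GP
U = 1.65·0.000125^(43/1000)·(1−e^(−0.04·71))/4.15 = 0.2544
IBU = (5.6/100)·75·0.2544·1000/18.2 = 58.6996
BU:GU = 58.6996/43

1.3651


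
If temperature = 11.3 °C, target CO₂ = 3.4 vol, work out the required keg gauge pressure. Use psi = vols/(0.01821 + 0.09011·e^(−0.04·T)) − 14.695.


psi = 3.4/(0.01821 + 0.09011·e^(−0.04·11.3)) − 14.695

30.3072 psi


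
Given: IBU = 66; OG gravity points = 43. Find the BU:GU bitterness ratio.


BU:GU = IBU / OG_points
BU:GU = 66 / 43

1.5349


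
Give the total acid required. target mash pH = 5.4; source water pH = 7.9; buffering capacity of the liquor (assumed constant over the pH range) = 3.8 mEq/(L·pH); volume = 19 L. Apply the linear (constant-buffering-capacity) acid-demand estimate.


acid = buffering capacity · (pH_source − pH_target) · V
acid = 3.8 · (7.9 − 5.4) · 19

180.5000 mEq


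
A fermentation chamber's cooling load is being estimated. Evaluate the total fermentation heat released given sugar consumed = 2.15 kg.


Q = m_sugar · 590 kJ/kg
Q = 2.15 · 590

1268.5000 kJ


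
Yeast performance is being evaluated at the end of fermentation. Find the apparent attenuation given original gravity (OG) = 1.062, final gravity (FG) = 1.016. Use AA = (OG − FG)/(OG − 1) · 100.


AA = (1.062 − 1.016)/(1.062 − 1) · 100

74.1935 %


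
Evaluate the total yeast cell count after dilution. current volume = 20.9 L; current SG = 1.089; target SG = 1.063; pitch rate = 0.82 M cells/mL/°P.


V_w = V·((SG_c−1)/(SG_t−1)−1);  °P = 259 − 259/SG_t;  cells = rate·(V+V_w)·°P
V_w = 20.9·((1.089−1)/(1.063−1)−1) = 8.6254
V_final = 20.9 + 8.6254 = 29.5254
°P = 259 − 259/1.063 = 15.3500
cells = 0.82·29.5254·15.3500

371.6350 billion cells


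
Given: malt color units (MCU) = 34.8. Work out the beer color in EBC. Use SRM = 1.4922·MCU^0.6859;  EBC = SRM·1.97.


SRM = 1.4922·34.8^0.6859 = 17.0293
EBC = 17.0293·1.97

33.5477 EBC


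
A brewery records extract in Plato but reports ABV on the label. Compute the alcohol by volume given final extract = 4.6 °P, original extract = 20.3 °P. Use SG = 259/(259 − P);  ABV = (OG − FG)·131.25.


OG = 259/(259 − 20.3) = 1.0850
FG = 259/(259 − 4.6) = 1.0181
ABV = (1.0850 − 1.0181)·131.25

8.7888 % ABV


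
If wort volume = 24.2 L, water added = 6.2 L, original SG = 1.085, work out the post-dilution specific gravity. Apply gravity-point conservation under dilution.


SG_new = 1 + (SG_old − 1)·V_old/(V_old + V_water)
pts = (1.085 − 1)·1000·24.2/(24.2 + 6.2) = 67.6645
SG_new = 1 + 67.6645/1000

1.0677


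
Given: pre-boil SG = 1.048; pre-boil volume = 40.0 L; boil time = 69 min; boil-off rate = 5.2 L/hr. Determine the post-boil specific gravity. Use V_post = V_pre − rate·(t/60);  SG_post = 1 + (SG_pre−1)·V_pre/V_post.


V_post = 40.0 − 5.2·(69/60) = 34.0200
SG_post = 1 + (1.048 − 1)·40.0/34.0200

1.0564


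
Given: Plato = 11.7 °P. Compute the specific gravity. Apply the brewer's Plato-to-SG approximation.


SG = 259/(259 − P)
SG = 259/(259 − 11.7)

1.0473


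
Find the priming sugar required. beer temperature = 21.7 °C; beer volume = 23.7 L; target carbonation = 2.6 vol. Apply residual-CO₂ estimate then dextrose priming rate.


residual = 14.695·(0.01821 + 0.09011·e^(−0.04·T));  sugar = (target − residual)·4.0·V
residual = 14.695·(0.01821 + 0.09011·e^(−0.04·21.7)) = 0.8235
sugar = (2.6 − 0.8235)·4.0·23.7

168.4152 g


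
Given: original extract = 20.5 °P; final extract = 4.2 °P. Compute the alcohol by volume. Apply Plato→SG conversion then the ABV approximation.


SG = 259/(259 − P);  ABV = (OG − FG)·131.25
OG = 259/(259 − 20.5) = 1.0860
FG = 259/(259 − 4.2) = 1.0165
ABV = (1.0860 − 1.0165)·131.25

9.1180 % ABV


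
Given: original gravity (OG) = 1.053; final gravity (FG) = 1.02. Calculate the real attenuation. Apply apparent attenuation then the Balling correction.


AA = (OG−FG)/(OG−1)·100;  RA = AA·0.8192
AA = (1.053 − 1.02)/(1.053 − 1)·100 = 62.2642
RA = 62.2642·0.8192

51.0068 %


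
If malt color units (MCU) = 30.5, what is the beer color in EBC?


SRM = 1.4922·MCU^0.6859;  EBC = SRM·1.97
SRM = 1.4922·30.5^0.6859 = 15.5564
EBC = 15.5564·1.97

30.6461 EBC


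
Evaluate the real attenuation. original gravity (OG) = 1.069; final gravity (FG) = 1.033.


AA = (OG−FG)/(OG−1)·100;  RA = AA·0.8192
AA = (1.069 − 1.033)/(1.069 − 1)·100 = 52.1739
RA = 52.1739·0.8192

42.7409 %


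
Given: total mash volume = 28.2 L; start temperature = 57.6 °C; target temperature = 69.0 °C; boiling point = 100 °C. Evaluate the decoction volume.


V_dec = V_total·(T_target − T_start)/(T_boil − T_start)
V_dec = 28.2·(69.0 − 57.6)/(100 − 57.6)

7.5821 L


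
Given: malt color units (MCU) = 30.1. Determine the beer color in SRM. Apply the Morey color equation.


SRM = 1.4922 · MCU^0.6859
SRM = 1.4922 · 30.1^0.6859

15.4161 SRM


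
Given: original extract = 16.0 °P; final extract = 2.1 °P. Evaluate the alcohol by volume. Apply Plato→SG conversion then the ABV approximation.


SG = 259/(259 − P);  ABV = (OG − FG)·131.25
OG = 259/(259 − 16.0) = 1.0658
FG = 259/(259 − 2.1) = 1.0082
ABV = (1.0658 − 1.0082)·131.25

7.5691 % ABV


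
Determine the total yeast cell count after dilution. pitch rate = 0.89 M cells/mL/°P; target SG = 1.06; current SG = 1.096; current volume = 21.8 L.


V_w = V·((SG_c−1)/(SG_t−1)−1);  °P = 259 − 259/SG_t;  cells = rate·(V+V_w)·°P
V_w = 21.8·((1.096−1)/(1.06−1)−1) = 13.0800
V_final = 21.8 + 13.0800 = 34.8800
°P = 259 − 259/1.06 = 14.6604
cells = 0.89·34.8800·14.6604

455.1050 billion cells


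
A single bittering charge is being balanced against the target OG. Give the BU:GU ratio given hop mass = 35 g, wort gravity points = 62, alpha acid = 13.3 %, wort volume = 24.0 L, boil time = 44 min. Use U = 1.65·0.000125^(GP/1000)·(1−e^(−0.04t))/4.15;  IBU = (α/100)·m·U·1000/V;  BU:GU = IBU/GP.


U = 1.65·0.000125^(62/1000)·(1−e^(−0.04·44))/4.15 = 0.1886
IBU = (13.3/100)·35·0.1886·1000/24.0 = 36.5729
BU:GU = 36.5729/62

0.5899


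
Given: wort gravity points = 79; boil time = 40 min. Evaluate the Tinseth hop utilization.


U = 1.65·0.000125^(GP/1000) · (1 − e^(−0.04·t))/4.15
bigness = 1.65·0.000125^(79/1000) = 0.8112
boil_factor = (1 − e^(−0.04·40))/4.15 = 0.1923
U = 0.8112 · 0.1923

0.1560


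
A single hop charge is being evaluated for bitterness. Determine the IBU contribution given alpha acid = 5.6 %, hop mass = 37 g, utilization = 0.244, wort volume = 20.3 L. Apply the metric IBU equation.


IBU = (α/100)·mass·U·1000 / V
IBU = (5.6/100)·37·0.244·1000 / 20.3

24.9048 IBU


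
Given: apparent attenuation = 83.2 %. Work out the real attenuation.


RA = AA · 0.8192
RA = 83.2 · 0.8192

68.1574 %


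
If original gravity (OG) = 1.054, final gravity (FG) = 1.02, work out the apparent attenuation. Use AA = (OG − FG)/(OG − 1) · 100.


AA = (1.054 − 1.02)/(1.054 − 1) · 100

62.9630 %


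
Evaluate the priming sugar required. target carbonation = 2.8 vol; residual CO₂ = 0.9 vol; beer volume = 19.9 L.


sugar = (target − residual)·4.0·V
sugar = (2.8 − 0.9)·4.0·19.9

151.2400 g


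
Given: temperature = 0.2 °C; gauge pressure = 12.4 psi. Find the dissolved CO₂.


vols = (P + 14.695)·(0.01821 + 0.09011·e^(−0.04·T))
vols = (12.4 + 14.695)·(0.01821 + 0.09011·e^(−0.04·0.2))

2.9155 volumes


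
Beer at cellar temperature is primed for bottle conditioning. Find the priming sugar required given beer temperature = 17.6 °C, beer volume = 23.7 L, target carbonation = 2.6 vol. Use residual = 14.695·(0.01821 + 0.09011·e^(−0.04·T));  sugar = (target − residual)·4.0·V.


residual = 14.695·(0.01821 + 0.09011·e^(−0.04·17.6)) = 0.9225
sugar = (2.6 − 0.9225)·4.0·23.7

159.0239 g


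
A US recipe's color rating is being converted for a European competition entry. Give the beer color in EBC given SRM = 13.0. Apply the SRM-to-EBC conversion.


EBC = SRM · 1.97
EBC = 13.0 · 1.97

25.6100 EBC


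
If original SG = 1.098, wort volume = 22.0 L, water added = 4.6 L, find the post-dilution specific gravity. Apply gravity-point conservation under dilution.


SG_new = 1 + (SG_old − 1)·V_old/(V_old + V_water)
pts = (1.098 − 1)·1000·22.0/(22.0 + 4.6) = 81.0526
SG_new = 1 + 81.0526/1000

1.0811


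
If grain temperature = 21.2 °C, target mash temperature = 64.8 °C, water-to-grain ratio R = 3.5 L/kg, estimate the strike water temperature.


T_strike = (0.41/R)·(T_mash − T_grain) + T_mash
T_strike = (0.41/3.5)·(64.8 − 21.2) + 64.8

69.9074 °C


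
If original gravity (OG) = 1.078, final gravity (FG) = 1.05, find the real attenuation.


AA = (OG−FG)/(OG−1)·100;  RA = AA·0.8192
AA = (1.078 − 1.05)/(1.078 − 1)·100 = 35.8974
RA = 35.8974·0.8192

29.4072 %


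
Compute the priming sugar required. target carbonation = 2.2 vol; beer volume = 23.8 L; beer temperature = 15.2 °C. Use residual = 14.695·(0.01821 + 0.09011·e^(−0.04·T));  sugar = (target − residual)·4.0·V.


residual = 14.695·(0.01821 + 0.09011·e^(−0.04·15.2)) = 0.9885
sugar = (2.2 − 0.9885)·4.0·23.8

115.3326 g


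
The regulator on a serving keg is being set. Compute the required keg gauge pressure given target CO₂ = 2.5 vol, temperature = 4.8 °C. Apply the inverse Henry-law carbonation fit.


psi = vols/(0.01821 + 0.09011·e^(−0.04·T)) − 14.695
psi = 2.5/(0.01821 + 0.09011·e^(−0.04·4.8)) − 14.695

12.3091 psi


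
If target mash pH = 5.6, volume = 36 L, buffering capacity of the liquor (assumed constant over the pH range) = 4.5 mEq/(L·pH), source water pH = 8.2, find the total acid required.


acid = buffering capacity · (pH_source − pH_target) · V
acid = 4.5 · (8.2 − 5.6) · 36

421.2000 mEq


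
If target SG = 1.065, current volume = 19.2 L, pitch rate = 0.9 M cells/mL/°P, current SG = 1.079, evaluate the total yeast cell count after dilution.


V_w = V·((SG_c−1)/(SG_t−1)−1);  °P = 259 − 259/SG_t;  cells = rate·(V+V_w)·°P
V_w = 19.2·((1.079−1)/(1.065−1)−1) = 4.1354
V_final = 19.2 + 4.1354 = 23.3354
°P = 259 − 259/1.065 = 15.8075
cells = 0.9·23.3354·15.8075

331.9869 billion cells


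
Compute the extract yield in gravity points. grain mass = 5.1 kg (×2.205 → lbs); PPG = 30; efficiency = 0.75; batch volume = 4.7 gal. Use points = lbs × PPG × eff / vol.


lbs = 5.1 × 2.205 = 11.2455
points = 11.2455 × 30 × 0.75 / 4.7

53.8348 points


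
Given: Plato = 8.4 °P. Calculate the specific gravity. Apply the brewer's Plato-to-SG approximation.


SG = 259/(259 − P)
SG = 259/(259 − 8.4)

1.0335


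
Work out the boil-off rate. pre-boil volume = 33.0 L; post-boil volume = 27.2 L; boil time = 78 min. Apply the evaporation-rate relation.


rate = (V_pre − V_post) / (t_min/60)
rate = (33.0 − 27.2) / (78/60)

4.4615 L/hr


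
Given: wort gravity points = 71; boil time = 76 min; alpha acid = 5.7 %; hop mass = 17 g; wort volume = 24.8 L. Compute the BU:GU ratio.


U = 1.65·0.000125^(GP/1000)·(1−e^(−0.04t))/4.15;  IBU = (α/100)·m·U·1000/V;  BU:GU = IBU/GP
U = 1.65·0.000125^(71/1000)·(1−e^(−0.04·76))/4.15 = 0.2000
IBU = (5.7/100)·17·0.2000·1000/24.8 = 7.8145
BU:GU = 7.8145/71

0.1101


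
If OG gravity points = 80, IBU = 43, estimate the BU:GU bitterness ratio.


BU:GU = IBU / OG_points
BU:GU = 43 / 80

0.5375


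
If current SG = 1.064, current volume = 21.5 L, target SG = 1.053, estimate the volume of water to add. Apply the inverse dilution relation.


V_water = V·((SG_curr − 1)/(SG_target − 1) − 1)
V_water = 21.5·((1.064 − 1)/(1.053 − 1) − 1)

4.4623 L


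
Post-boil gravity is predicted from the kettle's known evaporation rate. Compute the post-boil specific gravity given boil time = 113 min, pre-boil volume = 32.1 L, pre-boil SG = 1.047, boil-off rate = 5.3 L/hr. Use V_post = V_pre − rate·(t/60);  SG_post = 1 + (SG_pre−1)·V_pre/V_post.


V_post = 32.1 − 5.3·(113/60) = 22.1183
SG_post = 1 + (1.047 − 1)·32.1/22.1183

1.0682


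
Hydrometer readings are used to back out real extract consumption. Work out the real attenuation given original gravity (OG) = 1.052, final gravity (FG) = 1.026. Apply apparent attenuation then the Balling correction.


AA = (OG−FG)/(OG−1)·100;  RA = AA·0.8192
AA = (1.052 − 1.026)/(1.052 − 1)·100 = 50.0000
RA = 50.0000·0.8192

40.9600 %


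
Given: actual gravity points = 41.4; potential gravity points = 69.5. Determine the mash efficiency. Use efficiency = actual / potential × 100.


efficiency = 41.4 / 69.5 × 100

59.5683 %


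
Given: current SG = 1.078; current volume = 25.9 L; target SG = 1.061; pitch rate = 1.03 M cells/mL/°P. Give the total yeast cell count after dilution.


V_w = V·((SG_c−1)/(SG_t−1)−1);  °P = 259 − 259/SG_t;  cells = rate·(V+V_w)·°P
V_w = 25.9·((1.078−1)/(1.061−1)−1) = 7.2180
V_final = 25.9 + 7.2180 = 33.1180
°P = 259 − 259/1.061 = 14.8907
cells = 1.03·33.1180·14.8907

507.9442 billion cells


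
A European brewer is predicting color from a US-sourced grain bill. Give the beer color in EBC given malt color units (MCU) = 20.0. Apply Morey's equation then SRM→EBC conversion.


SRM = 1.4922·MCU^0.6859;  EBC = SRM·1.97
SRM = 1.4922·20.0^0.6859 = 11.6467
EBC = 11.6467·1.97

22.9440 EBC


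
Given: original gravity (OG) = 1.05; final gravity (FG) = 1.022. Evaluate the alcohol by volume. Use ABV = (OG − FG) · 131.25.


ABV = (1.05 − 1.022) · 131.25

3.6750 % ABV


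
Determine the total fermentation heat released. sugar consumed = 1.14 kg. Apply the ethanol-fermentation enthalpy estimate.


Q = m_sugar · 590 kJ/kg
Q = 1.14 · 590

672.6000 kJ


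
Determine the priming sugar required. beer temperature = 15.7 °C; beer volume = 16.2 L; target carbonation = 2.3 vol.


residual = 14.695·(0.01821 + 0.09011·e^(−0.04·T));  sugar = (target − residual)·4.0·V
residual = 14.695·(0.01821 + 0.09011·e^(−0.04·15.7)) = 0.9742
sugar = (2.3 − 0.9742)·4.0·16.2

85.9087 g


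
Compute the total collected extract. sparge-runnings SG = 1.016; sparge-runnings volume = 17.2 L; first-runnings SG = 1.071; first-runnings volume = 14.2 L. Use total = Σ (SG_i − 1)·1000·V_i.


first = (1.071 − 1)·1000·14.2 = 1008.2000
sparge = (1.016 − 1)·1000·17.2 = 275.2000
total = 1008.2000 + 275.2000

1283.4000 gravity·L


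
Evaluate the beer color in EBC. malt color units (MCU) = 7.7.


SRM = 1.4922·MCU^0.6859;  EBC = SRM·1.97
SRM = 1.4922·7.7^0.6859 = 6.0516
EBC = 6.0516·1.97

11.9217 EBC


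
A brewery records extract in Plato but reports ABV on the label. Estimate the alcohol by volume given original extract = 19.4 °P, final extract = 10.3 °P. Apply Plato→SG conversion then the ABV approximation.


SG = 259/(259 − P);  ABV = (OG − FG)·131.25
OG = 259/(259 − 19.4) = 1.0810
FG = 259/(259 − 10.3) = 1.0414
ABV = (1.0810 − 1.0414)·131.25

5.1913 % ABV


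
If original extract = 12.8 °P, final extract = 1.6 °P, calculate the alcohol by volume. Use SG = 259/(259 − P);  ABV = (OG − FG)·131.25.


OG = 259/(259 − 12.8) = 1.0520
FG = 259/(259 − 1.6) = 1.0062
ABV = (1.0520 − 1.0062)·131.25

6.0079 % ABV


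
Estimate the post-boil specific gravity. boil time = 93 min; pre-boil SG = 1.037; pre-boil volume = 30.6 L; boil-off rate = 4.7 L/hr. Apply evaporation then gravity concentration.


V_post = V_pre − rate·(t/60);  SG_post = 1 + (SG_pre−1)·V_pre/V_post
V_post = 30.6 − 4.7·(93/60) = 23.3150
SG_post = 1 + (1.037 − 1)·30.6/23.3150

1.0486


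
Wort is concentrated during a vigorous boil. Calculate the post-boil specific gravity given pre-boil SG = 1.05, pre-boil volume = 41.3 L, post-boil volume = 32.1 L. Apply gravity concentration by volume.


SG_post = 1 + (SG_pre − 1)·V_pre/V_post
pts_pre = (1.05 − 1)·1000 = 50.0000
pts_post = 50.0000·41.3/32.1 = 64.3302
SG_post = 1 + 64.3302/1000

1.0643


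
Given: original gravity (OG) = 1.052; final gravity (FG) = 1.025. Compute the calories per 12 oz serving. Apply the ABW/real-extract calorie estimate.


ABW = (OG−FG)·131.25·0.79/FG;  °P = 259 − 259/SG (for OG→OE and FG→AE);  RE = 0.1808·OE + 0.8192·AE;  Cal = (6.9·ABW + 4·(RE−0.1))·FG·3.55
ABW = (1.052 − 1.025)·131.25·0.79/1.025 = 2.7313
OE = 259 − 259/1.052 = 12.8023 °P
AE = 259 − 259/1.025 = 6.3171 °P
RE = 0.1808·12.8023 + 0.8192·6.3171 = 7.4896 °P
Cal = (6.9·2.7313 + 4·(7.4896−0.1))·1.025·3.55

176.1309 kcal


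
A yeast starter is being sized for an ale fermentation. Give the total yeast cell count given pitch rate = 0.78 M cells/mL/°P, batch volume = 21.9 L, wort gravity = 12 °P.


cells (billions) = rate · V_L · °P
cells = 0.78 · 21.9 · 12

204.9840 billion cells


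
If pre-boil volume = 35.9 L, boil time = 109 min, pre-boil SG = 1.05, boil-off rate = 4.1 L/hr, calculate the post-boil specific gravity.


V_post = V_pre − rate·(t/60);  SG_post = 1 + (SG_pre−1)·V_pre/V_post
V_post = 35.9 − 4.1·(109/60) = 28.4517
SG_post = 1 + (1.05 − 1)·35.9/28.4517

1.0631


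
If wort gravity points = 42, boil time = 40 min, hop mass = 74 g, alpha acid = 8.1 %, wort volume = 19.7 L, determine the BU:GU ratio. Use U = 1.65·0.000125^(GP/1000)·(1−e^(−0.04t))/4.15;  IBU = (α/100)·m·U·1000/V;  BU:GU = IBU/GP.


U = 1.65·0.000125^(42/1000)·(1−e^(−0.04·40))/4.15 = 0.2176
IBU = (8.1/100)·74·0.2176·1000/19.7 = 66.1936
BU:GU = 66.1936/42

1.5760


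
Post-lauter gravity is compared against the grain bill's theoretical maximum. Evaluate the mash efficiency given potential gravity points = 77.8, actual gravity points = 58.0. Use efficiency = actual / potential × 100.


efficiency = 58.0 / 77.8 × 100

74.5501 %


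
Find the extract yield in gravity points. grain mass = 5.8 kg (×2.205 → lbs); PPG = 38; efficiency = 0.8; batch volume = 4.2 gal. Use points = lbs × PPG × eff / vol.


lbs = 5.8 × 2.205 = 12.7890
points = 12.7890 × 38 × 0.8 / 4.2

92.5680 points


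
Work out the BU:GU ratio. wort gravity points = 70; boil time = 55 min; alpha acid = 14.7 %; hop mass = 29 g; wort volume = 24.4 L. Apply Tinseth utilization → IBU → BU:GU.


U = 1.65·0.000125^(GP/1000)·(1−e^(−0.04t))/4.15;  IBU = (α/100)·m·U·1000/V;  BU:GU = IBU/GP
U = 1.65·0.000125^(70/1000)·(1−e^(−0.04·55))/4.15 = 0.1885
IBU = (14.7/100)·29·0.1885·1000/24.4 = 32.9263
BU:GU = 32.9263/70

0.4704


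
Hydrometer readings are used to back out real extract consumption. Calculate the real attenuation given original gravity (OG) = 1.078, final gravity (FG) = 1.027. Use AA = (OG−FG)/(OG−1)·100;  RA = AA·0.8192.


AA = (1.078 − 1.027)/(1.078 − 1)·100 = 65.3846
RA = 65.3846·0.8192

53.5631 %


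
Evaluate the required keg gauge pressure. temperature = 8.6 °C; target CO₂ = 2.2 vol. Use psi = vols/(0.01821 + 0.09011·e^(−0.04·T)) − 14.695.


psi = 2.2/(0.01821 + 0.09011·e^(−0.04·8.6)) − 14.695

12.1043 psi


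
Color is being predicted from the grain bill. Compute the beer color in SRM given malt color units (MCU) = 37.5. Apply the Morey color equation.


SRM = 1.4922 · MCU^0.6859
SRM = 1.4922 · 37.5^0.6859

17.9248 SRM


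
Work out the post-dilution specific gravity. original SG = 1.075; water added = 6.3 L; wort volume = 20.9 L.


SG_new = 1 + (SG_old − 1)·V_old/(V_old + V_water)
pts = (1.075 − 1)·1000·20.9/(20.9 + 6.3) = 57.6287
SG_new = 1 + 57.6287/1000

1.0576


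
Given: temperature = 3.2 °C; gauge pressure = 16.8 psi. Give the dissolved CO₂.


vols = (P + 14.695)·(0.01821 + 0.09011·e^(−0.04·T))
vols = (16.8 + 14.695)·(0.01821 + 0.09011·e^(−0.04·3.2))

3.0706 volumes


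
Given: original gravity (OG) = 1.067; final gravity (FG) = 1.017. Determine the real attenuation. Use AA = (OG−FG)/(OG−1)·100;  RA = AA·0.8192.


AA = (1.067 − 1.017)/(1.067 − 1)·100 = 74.6269
RA = 74.6269·0.8192

61.1343 %


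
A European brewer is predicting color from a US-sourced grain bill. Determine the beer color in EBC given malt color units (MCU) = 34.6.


SRM = 1.4922·MCU^0.6859;  EBC = SRM·1.97
SRM = 1.4922·34.6^0.6859 = 16.9621
EBC = 16.9621·1.97

33.4153 EBC


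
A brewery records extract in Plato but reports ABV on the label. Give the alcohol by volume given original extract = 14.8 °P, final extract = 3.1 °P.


SG = 259/(259 − P);  ABV = (OG − FG)·131.25
OG = 259/(259 − 14.8) = 1.0606
FG = 259/(259 − 3.1) = 1.0121
ABV = (1.0606 − 1.0121)·131.25

6.3646 % ABV


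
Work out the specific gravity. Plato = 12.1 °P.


SG = 259/(259 − P)
SG = 259/(259 − 12.1)

1.0490


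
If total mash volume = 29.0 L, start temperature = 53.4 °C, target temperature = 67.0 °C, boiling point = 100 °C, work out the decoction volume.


V_dec = V_total·(T_target − T_start)/(T_boil − T_start)
V_dec = 29.0·(67.0 − 53.4)/(100 − 53.4)

8.4635 L


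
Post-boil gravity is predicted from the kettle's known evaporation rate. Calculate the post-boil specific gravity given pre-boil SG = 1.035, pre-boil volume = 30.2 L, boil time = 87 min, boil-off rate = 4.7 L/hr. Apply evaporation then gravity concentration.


V_post = V_pre − rate·(t/60);  SG_post = 1 + (SG_pre−1)·V_pre/V_post
V_post = 30.2 − 4.7·(87/60) = 23.3850
SG_post = 1 + (1.035 − 1)·30.2/23.3850

1.0452


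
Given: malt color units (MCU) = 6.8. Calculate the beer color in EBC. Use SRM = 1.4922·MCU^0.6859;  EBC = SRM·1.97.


SRM = 1.4922·6.8^0.6859 = 5.5571
EBC = 5.5571·1.97

10.9474 EBC


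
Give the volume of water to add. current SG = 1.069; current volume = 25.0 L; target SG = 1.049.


V_water = V·((SG_curr − 1)/(SG_target − 1) − 1)
V_water = 25.0·((1.069 − 1)/(1.049 − 1) − 1)

10.2041 L


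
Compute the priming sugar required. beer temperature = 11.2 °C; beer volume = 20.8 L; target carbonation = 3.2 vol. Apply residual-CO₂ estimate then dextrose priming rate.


residual = 14.695·(0.01821 + 0.09011·e^(−0.04·T));  sugar = (target − residual)·4.0·V
residual = 14.695·(0.01821 + 0.09011·e^(−0.04·11.2)) = 1.1136
sugar = (3.2 − 1.1136)·4.0·20.8

173.5875 g


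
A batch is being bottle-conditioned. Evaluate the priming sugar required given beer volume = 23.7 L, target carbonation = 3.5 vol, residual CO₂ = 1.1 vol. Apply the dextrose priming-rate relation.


sugar = (target − residual)·4.0·V
sugar = (3.5 − 1.1)·4.0·23.7

227.5200 g


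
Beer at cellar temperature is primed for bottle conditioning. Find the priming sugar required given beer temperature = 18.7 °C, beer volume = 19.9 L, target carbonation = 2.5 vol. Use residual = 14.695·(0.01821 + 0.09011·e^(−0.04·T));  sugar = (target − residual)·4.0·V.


residual = 14.695·(0.01821 + 0.09011·e^(−0.04·18.7)) = 0.8943
sugar = (2.5 − 0.8943)·4.0·19.9

127.8105 g


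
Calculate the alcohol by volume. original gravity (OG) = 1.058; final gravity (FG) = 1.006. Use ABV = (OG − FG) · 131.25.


ABV = (1.058 − 1.006) · 131.25

6.8250 % ABV


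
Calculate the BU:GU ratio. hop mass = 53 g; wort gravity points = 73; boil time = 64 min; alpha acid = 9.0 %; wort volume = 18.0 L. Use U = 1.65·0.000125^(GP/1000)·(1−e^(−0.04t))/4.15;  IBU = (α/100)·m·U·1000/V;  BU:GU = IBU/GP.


U = 1.65·0.000125^(73/1000)·(1−e^(−0.04·64))/4.15 = 0.1904
IBU = (9.0/100)·53·0.1904·1000/18.0 = 50.4446
BU:GU = 50.4446/73

0.6910


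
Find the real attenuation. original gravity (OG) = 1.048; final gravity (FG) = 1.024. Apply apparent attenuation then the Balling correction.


AA = (OG−FG)/(OG−1)·100;  RA = AA·0.8192
AA = (1.048 − 1.024)/(1.048 − 1)·100 = 50.0000
RA = 50.0000·0.8192

40.9600 %


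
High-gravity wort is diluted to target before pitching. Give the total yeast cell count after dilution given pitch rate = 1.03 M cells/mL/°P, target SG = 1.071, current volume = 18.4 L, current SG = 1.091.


V_w = V·((SG_c−1)/(SG_t−1)−1);  °P = 259 − 259/SG_t;  cells = rate·(V+V_w)·°P
V_w = 18.4·((1.091−1)/(1.071−1)−1) = 5.1831
V_final = 18.4 + 5.1831 = 23.5831
°P = 259 − 259/1.071 = 17.1699
cells = 1.03·23.5831·17.1699

417.0679 billion cells


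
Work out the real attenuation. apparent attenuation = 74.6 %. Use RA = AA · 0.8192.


RA = 74.6 · 0.8192

61.1123 %


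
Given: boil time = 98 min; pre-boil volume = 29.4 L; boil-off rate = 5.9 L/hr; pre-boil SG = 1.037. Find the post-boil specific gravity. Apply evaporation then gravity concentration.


V_post = V_pre − rate·(t/60);  SG_post = 1 + (SG_pre−1)·V_pre/V_post
V_post = 29.4 − 5.9·(98/60) = 19.7633
SG_post = 1 + (1.037 − 1)·29.4/19.7633

1.0550


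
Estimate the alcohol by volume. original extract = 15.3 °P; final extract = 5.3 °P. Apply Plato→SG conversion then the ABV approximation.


SG = 259/(259 − P);  ABV = (OG − FG)·131.25
OG = 259/(259 − 15.3) = 1.0628
FG = 259/(259 − 5.3) = 1.0209
ABV = (1.0628 − 1.0209)·131.25

5.4982 % ABV


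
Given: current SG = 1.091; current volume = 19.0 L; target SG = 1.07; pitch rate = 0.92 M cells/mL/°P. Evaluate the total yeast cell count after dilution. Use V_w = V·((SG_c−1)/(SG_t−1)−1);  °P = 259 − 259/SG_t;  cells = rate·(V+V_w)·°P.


V_w = 19.0·((1.091−1)/(1.07−1)−1) = 5.7000
V_final = 19.0 + 5.7000 = 24.7000
°P = 259 − 259/1.07 = 16.9439
cells = 0.92·24.7000·16.9439

385.0338 billion cells


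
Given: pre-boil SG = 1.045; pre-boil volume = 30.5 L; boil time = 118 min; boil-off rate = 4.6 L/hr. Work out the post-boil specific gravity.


V_post = V_pre − rate·(t/60);  SG_post = 1 + (SG_pre−1)·V_pre/V_post
V_post = 30.5 − 4.6·(118/60) = 21.4533
SG_post = 1 + (1.045 − 1)·30.5/21.4533

1.0640


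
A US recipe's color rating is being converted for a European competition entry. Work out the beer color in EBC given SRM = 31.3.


EBC = SRM · 1.97
EBC = 31.3 · 1.97

61.6610 EBC


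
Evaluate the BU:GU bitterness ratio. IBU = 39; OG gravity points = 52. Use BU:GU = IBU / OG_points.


BU:GU = 39 / 52

0.7500


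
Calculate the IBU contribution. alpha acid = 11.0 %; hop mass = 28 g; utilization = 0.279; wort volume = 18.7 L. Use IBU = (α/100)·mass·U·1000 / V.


IBU = (11.0/100)·28·0.279·1000 / 18.7

45.9529 IBU


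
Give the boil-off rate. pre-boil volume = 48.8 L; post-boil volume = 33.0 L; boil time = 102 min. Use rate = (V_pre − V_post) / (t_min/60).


rate = (48.8 − 33.0) / (102/60)

9.2941 L/hr


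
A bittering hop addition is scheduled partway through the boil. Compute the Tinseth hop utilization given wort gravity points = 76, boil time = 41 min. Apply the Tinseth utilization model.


U = 1.65·0.000125^(GP/1000) · (1 − e^(−0.04·t))/4.15
bigness = 1.65·0.000125^(76/1000) = 0.8334
boil_factor = (1 − e^(−0.04·41))/4.15 = 0.1942
U = 0.8334 · 0.1942

0.1619
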